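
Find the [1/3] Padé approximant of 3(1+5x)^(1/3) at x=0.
(25*x/2 + 3)/(125*x**3/81 - 25*x**2/18 + 5*x/2 + 1)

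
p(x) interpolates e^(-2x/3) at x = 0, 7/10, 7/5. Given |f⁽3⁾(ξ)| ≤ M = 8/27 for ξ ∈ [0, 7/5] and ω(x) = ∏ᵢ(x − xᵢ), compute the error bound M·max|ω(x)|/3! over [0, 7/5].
343*sqrt(3)/91125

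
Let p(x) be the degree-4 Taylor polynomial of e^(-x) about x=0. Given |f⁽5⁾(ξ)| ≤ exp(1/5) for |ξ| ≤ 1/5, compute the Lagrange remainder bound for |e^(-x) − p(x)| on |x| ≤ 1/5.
exp(1/5)/375000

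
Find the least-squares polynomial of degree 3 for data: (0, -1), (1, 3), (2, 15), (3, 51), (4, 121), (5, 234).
-46/63 + (254/189)x + (-13/36)x² + (205/108)x³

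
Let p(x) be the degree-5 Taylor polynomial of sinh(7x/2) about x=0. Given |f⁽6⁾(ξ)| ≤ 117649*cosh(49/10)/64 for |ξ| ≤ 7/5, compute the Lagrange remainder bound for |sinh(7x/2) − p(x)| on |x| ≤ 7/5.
13841287201*cosh(49/10)/720000000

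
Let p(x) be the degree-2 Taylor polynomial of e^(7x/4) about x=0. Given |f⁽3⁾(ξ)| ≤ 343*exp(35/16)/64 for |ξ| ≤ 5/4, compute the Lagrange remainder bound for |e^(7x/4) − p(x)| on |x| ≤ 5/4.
42875*exp(35/16)/24576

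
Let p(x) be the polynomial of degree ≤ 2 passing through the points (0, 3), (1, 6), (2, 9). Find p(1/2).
9/2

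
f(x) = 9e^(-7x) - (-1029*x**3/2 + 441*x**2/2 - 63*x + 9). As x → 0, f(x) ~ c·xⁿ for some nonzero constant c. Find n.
4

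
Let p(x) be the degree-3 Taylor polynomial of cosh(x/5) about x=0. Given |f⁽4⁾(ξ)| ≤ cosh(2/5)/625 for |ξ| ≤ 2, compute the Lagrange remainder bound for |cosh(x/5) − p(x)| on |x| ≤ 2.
2*cosh(2/5)/1875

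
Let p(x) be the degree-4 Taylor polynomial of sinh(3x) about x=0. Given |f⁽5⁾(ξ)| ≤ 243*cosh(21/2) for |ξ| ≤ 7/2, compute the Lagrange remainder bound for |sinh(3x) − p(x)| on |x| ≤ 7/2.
1361367*cosh(21/2)/1280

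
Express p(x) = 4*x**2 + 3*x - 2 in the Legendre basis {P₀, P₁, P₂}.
(-2/3)P₀ + (3)P₁ + (8/3)P₂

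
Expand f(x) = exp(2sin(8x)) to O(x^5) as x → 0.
1 + 16*x + 128*x**2 + 512*x**3 + O(x**5)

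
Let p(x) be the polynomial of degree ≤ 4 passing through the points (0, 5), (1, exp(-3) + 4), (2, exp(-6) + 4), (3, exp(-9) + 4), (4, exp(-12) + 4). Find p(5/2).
5*(-4*exp(9) - 1 + 12*exp(3) + 18*exp(6) + 103*exp(12))*exp(-12)/128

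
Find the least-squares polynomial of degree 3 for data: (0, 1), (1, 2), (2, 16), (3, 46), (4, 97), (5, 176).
6/7 + (-55/21)x + (47/14)x² + (5/6)x³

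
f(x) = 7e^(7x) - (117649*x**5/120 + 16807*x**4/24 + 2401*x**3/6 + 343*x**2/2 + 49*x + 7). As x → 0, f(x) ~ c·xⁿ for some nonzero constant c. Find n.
6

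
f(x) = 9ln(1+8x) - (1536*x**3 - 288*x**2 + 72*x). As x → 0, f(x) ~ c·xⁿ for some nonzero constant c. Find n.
4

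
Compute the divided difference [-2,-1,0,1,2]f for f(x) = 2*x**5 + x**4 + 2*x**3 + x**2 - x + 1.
1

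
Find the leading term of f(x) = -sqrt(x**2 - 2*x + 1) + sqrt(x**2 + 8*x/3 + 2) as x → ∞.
7/3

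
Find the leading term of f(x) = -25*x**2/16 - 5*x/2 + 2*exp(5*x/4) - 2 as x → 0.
125*x**3/192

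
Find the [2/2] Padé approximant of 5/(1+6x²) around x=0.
5/(6*x**2 + 1)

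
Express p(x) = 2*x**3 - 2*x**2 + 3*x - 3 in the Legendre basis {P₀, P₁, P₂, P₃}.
(-11/3)P₀ + (21/5)P₁ + (-4/3)P₂ + (4/5)P₃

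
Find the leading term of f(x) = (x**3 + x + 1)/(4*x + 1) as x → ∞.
x**2/4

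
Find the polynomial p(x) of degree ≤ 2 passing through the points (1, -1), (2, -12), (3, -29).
-3*x**2 - 2*x + 4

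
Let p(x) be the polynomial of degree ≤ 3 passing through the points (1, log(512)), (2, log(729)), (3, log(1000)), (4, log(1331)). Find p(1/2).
-105*log(3)/8 - 15*log(11)/16 + 63*log(10)/16 + 315*log(2)/16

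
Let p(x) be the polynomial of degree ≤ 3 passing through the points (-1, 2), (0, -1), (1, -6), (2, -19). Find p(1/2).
-23/8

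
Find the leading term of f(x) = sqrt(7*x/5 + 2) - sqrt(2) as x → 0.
7*sqrt(2)*x/20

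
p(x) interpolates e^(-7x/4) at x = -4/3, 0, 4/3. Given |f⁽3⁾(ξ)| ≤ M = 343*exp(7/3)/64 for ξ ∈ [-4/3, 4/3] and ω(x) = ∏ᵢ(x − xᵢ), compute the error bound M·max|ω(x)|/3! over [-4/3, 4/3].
343*sqrt(3)*exp(7/3)/729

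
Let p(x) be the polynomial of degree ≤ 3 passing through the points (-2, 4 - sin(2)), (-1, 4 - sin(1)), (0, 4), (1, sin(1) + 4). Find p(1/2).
-sin(2)/16 + 5*sin(1)/8 + 4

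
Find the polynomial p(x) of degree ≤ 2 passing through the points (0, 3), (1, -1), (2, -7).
-x**2 - 3*x + 3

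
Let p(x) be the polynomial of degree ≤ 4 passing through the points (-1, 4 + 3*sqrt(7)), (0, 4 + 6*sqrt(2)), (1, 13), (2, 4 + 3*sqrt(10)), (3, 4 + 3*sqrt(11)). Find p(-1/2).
-59/64 - 15*sqrt(11)/128 + 21*sqrt(10)/32 + 105*sqrt(7)/128 + 105*sqrt(2)/16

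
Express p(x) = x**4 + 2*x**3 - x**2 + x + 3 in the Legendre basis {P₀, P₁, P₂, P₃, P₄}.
(43/15)P₀ + (11/5)P₁ + (-2/21)P₂ + (4/5)P₃ + (8/35)P₄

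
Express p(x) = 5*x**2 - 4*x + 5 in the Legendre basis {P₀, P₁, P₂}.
(20/3)P₀ + (-4)P₁ + (10/3)P₂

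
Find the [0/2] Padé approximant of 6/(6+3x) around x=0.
1/(x/2 + 1)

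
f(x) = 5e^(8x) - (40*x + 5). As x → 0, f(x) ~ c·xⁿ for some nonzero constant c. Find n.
2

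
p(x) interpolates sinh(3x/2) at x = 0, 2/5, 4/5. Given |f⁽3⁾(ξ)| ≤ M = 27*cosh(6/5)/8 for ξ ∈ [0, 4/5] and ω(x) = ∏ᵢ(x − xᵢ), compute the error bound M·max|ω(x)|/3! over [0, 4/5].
sqrt(3)*cosh(6/5)/125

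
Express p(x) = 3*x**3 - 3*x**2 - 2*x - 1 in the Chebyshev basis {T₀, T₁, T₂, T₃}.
(-5/2)T₀ + (1/4)T₁ + (-3/2)T₂ + (3/4)T₃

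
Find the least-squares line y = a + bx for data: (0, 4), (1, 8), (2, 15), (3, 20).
a = 7/2, b = 11/2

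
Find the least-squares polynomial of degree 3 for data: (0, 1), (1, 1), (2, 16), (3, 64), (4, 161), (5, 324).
22/21 + (-43/18)x + (-53/84)x² + (101/36)x³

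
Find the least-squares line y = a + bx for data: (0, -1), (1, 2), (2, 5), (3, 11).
a = -8/5, b = 39/10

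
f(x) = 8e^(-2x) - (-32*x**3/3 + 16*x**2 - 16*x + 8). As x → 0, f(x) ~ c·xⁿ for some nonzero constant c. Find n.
4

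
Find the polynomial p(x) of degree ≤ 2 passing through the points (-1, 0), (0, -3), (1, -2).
2*x**2 - x - 3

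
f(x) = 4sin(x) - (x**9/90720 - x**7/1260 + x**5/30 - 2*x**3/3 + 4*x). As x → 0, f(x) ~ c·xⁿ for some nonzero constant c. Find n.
11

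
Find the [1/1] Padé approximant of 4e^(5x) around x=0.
(10*x + 4)/(1 - 5*x/2)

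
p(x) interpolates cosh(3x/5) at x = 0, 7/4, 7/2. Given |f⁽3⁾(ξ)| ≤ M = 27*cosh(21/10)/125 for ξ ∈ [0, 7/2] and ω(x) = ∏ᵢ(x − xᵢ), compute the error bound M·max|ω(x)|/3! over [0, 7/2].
343*sqrt(3)*cosh(21/10)/8000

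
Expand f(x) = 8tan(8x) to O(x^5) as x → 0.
64*x + 4096*x**3/3 + O(x**5)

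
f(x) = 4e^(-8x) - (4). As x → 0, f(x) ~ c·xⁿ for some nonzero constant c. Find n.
1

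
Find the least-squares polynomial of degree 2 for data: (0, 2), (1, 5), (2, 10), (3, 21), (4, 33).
71/35 + (33/35)x + (12/7)x²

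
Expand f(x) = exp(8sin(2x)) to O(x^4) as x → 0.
1 + 16*x + 128*x**2 + 672*x**3 + O(x**4)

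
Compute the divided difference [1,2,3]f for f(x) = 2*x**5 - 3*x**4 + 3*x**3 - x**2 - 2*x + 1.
122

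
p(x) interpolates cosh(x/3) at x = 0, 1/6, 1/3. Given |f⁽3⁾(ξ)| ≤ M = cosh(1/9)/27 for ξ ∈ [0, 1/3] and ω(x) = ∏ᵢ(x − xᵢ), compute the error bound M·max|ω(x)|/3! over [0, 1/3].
sqrt(3)*cosh(1/9)/157464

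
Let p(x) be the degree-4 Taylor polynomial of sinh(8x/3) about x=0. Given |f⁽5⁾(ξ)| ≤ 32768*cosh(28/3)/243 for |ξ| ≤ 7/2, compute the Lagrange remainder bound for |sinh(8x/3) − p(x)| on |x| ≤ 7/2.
2151296*cosh(28/3)/3645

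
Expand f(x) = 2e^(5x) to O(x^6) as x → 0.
2 + 10*x + 25*x**2 + 125*x**3/3 + 625*x**4/12 + 625*x**5/12 + O(x**6)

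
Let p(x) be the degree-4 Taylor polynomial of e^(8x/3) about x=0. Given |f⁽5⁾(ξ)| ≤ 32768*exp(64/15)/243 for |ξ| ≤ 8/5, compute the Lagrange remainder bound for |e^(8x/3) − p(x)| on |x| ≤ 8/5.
134217728*exp(64/15)/11390625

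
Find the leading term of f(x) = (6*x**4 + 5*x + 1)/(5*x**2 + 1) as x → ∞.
6*x**2/5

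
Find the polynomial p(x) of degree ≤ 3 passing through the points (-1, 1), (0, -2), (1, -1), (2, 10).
x**3 + 2*x**2 - 2*x - 2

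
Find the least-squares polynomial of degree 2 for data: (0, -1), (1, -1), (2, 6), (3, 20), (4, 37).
-47/35 + (-141/70)x + (41/14)x²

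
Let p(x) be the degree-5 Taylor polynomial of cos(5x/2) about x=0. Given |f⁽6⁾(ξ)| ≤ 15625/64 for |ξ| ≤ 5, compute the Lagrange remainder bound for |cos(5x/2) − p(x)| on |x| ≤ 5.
48828125/9216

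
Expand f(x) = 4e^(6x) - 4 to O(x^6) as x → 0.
24*x + 72*x**2 + 144*x**3 + 216*x**4 + 1296*x**5/5 + O(x**6)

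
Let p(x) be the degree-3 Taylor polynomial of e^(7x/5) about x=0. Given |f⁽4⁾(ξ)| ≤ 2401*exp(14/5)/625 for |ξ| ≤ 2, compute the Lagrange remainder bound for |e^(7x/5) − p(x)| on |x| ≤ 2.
4802*exp(14/5)/1875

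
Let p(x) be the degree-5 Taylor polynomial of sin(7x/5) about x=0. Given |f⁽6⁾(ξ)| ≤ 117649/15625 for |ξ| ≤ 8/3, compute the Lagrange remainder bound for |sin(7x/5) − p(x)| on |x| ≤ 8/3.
1927561216/512578125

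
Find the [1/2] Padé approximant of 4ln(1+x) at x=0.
4*x/(-x**2/12 + x/2 + 1)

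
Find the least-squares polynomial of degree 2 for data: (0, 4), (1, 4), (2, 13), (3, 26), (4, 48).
27/7 + (-19/7)x + (24/7)x²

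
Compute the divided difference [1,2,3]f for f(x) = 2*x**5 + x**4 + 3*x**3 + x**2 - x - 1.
224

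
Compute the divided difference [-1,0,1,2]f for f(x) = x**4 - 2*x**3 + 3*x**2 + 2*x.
0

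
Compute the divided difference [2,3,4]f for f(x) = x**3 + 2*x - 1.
9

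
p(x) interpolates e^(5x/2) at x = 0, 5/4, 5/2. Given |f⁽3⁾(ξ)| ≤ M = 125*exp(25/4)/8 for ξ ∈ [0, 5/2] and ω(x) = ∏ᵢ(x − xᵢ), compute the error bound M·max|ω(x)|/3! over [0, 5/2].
15625*sqrt(3)*exp(25/4)/13824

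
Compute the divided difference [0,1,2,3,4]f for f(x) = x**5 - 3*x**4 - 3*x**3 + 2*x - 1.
7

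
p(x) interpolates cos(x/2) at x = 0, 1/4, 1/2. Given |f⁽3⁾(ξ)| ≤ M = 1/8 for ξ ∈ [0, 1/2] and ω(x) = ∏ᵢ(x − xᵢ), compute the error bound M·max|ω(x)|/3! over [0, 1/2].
sqrt(3)/13824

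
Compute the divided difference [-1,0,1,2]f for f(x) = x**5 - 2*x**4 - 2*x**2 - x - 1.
1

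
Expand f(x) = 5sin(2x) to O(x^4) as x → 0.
10*x - 20*x**3/3 + O(x**4)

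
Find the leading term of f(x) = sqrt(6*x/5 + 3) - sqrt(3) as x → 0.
sqrt(3)*x/5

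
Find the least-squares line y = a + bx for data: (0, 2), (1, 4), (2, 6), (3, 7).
a = 11/5, b = 17/10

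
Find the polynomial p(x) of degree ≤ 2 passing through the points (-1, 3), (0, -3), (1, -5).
2*x**2 - 4*x - 3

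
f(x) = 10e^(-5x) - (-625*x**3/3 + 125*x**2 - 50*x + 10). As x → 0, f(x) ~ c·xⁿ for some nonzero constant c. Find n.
4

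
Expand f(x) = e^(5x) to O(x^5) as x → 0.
1 + 5*x + 25*x**2/2 + 125*x**3/6 + 625*x**4/24 + O(x**5)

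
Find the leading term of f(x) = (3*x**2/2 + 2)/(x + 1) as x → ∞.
3*x/2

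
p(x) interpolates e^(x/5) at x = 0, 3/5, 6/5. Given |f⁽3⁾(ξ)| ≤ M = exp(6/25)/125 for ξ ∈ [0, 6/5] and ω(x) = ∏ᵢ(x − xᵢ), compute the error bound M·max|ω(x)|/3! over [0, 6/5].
sqrt(3)*exp(6/25)/15625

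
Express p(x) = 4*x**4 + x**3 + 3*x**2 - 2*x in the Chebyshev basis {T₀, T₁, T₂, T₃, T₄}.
(3)T₀ + (-5/4)T₁ + (7/2)T₂ + (1/4)T₃ + (1/2)T₄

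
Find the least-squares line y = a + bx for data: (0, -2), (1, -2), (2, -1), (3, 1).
a = -5/2, b = 1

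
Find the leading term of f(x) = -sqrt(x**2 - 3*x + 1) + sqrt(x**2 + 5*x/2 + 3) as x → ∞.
11/4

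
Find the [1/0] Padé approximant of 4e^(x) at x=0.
4*x + 4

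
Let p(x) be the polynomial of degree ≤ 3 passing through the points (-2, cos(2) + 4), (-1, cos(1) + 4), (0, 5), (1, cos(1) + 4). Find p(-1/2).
-cos(2)/16 + cos(1)/2 + 73/16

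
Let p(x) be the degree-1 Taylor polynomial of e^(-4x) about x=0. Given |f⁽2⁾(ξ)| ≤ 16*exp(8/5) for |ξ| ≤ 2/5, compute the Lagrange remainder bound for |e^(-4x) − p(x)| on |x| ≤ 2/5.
32*exp(8/5)/25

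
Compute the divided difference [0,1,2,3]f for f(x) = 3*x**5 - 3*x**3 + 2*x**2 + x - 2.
72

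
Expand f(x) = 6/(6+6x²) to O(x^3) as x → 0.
1 - x**2 + O(x**3)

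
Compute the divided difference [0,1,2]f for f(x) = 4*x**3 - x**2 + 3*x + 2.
11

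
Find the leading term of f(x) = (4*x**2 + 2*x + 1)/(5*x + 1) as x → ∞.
4*x/5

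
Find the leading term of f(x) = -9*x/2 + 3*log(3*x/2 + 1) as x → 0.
-27*x**2/8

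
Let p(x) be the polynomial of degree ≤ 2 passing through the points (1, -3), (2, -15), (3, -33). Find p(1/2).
3/4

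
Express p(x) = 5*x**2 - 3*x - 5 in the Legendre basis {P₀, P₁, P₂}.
(-10/3)P₀ + (-3)P₁ + (10/3)P₂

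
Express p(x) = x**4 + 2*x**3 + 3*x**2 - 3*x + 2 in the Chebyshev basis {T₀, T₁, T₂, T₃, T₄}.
(31/8)T₀ + (-3/2)T₁ + (2)T₂ + (1/2)T₃ + (1/8)T₄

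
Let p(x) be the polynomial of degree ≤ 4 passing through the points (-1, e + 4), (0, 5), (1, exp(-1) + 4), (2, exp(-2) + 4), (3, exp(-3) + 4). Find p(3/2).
(-5 + 60*e + 90*exp(2) + 3*(e + 164)*exp(3))*exp(-3)/128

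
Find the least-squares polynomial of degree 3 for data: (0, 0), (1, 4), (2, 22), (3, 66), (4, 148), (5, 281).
-2/63 + (503/378)x + (187/252)x² + (221/108)x³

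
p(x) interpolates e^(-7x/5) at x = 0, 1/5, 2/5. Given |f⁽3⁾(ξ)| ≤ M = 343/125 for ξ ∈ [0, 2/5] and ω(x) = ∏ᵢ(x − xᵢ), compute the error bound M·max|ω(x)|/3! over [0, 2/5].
343*sqrt(3)/421875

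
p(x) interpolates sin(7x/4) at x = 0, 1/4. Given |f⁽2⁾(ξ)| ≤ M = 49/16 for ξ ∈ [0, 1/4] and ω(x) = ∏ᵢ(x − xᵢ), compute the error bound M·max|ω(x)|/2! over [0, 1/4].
49/2048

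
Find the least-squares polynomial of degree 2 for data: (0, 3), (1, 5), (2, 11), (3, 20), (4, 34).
107/35 + (-1/70)x + (27/14)x²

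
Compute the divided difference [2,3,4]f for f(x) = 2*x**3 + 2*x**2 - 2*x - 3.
20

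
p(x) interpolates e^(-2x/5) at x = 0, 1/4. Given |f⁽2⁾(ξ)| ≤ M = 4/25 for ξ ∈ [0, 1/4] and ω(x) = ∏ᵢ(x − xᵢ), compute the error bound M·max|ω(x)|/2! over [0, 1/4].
1/800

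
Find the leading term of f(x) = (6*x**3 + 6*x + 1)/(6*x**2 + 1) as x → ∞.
x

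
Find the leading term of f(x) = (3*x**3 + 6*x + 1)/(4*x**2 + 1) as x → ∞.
3*x/4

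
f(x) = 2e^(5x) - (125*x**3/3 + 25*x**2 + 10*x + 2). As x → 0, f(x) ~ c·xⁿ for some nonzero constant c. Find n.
4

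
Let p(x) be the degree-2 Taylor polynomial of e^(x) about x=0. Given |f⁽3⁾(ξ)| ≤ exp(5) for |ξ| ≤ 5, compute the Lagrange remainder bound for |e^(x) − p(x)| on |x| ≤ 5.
125*exp(5)/6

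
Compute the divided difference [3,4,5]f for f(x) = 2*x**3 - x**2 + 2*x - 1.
23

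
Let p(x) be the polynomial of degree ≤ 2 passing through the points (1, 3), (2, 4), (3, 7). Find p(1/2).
13/4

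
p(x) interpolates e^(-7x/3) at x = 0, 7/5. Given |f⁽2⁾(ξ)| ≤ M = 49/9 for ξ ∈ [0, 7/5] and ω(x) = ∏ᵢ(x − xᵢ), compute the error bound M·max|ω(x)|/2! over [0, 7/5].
2401/1800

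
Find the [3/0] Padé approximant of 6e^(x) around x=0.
x**3 + 3*x**2 + 6*x + 6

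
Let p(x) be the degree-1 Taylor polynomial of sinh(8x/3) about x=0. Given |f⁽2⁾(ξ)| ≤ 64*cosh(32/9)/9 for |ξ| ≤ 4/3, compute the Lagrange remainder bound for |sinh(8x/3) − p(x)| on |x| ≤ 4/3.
512*cosh(32/9)/81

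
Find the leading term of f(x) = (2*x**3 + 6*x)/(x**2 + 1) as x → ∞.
2*x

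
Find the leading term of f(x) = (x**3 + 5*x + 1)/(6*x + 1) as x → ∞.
x**2/6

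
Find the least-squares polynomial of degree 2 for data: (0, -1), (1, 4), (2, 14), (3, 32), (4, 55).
-32/35 + (10/7)x + (22/7)x²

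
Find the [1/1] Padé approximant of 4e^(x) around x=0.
(2*x + 4)/(1 - x/2)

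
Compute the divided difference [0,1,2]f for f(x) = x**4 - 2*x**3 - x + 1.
1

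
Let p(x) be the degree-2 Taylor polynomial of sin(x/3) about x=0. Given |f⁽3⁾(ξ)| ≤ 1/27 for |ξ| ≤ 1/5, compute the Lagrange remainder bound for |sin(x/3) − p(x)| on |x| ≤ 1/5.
1/20250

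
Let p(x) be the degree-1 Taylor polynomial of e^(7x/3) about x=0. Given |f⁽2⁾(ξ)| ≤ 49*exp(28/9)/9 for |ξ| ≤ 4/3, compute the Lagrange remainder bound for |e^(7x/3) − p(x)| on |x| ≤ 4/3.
392*exp(28/9)/81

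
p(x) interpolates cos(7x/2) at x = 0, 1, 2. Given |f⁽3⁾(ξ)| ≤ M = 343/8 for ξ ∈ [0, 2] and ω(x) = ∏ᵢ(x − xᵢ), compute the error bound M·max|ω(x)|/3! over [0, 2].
343*sqrt(3)/216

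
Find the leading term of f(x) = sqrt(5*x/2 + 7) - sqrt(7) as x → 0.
5*sqrt(7)*x/28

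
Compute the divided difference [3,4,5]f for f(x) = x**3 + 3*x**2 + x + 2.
15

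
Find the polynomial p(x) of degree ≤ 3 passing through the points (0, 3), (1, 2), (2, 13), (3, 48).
2*x**3 - 3*x + 3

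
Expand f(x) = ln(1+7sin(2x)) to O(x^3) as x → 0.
14*x - 98*x**2 + O(x**3)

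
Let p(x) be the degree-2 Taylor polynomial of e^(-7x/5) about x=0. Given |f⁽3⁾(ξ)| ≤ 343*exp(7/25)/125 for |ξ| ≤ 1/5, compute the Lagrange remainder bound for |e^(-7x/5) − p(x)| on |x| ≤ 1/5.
343*exp(7/25)/93750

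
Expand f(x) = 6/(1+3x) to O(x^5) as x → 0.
6 - 18*x + 54*x**2 - 162*x**3 + 486*x**4 + O(x**5)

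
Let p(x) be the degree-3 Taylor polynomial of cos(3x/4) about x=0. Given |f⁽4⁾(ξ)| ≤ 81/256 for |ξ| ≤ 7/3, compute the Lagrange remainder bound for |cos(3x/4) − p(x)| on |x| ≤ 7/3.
2401/6144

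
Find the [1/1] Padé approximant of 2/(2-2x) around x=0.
1/(1 - x)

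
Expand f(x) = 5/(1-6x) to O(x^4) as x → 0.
5 + 30*x + 180*x**2 + 1080*x**3 + O(x**4)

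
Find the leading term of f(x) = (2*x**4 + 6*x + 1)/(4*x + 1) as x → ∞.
x**3/2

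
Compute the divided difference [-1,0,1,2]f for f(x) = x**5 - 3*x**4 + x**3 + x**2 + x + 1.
0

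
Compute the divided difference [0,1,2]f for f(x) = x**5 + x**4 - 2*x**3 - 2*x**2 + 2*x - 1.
14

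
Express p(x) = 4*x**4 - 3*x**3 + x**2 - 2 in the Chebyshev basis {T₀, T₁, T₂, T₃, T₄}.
(-9/4)T₁ + (5/2)T₂ + (-3/4)T₃ + (1/2)T₄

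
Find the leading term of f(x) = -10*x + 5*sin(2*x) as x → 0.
-20*x**3/3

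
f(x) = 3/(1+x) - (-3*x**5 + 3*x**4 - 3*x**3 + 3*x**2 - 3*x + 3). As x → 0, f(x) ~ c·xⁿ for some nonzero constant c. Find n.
6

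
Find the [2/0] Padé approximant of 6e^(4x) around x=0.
48*x**2 + 24*x + 6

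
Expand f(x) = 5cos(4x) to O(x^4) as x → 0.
5 - 40*x**2 + O(x**4)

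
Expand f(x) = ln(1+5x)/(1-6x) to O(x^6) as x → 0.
5*x + 35*x**2/2 + 440*x**3/3 + 2895*x**4/4 + 9935*x**5/2 + O(x**6)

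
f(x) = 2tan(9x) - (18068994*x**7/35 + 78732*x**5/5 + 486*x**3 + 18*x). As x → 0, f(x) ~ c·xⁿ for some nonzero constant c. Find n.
9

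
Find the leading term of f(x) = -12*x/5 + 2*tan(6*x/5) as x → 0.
144*x**3/125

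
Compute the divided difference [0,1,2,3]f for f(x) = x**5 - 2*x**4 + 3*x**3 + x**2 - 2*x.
16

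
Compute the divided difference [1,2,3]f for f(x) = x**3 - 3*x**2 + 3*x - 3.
3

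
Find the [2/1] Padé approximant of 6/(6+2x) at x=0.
1/(x/3 + 1)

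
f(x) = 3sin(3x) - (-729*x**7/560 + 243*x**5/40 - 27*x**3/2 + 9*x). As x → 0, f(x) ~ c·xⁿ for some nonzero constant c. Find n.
9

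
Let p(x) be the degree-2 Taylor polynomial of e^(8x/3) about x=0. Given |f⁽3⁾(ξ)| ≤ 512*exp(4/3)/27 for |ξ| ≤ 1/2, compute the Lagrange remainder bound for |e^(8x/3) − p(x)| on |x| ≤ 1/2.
32*exp(4/3)/81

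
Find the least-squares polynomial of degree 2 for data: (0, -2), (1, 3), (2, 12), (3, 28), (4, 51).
-58/35 + (57/70)x + (43/14)x²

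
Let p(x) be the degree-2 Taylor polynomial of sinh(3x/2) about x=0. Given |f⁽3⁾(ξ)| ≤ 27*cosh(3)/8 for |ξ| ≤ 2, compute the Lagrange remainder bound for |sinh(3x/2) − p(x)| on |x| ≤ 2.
9*cosh(3)/2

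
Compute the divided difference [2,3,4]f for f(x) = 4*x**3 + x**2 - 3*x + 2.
37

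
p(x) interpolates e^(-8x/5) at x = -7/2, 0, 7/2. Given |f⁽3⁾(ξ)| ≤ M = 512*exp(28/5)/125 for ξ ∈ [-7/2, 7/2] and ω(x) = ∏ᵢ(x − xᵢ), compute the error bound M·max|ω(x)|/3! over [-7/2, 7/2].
21952*sqrt(3)*exp(28/5)/3375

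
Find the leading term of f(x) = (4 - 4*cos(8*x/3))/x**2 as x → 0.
128/9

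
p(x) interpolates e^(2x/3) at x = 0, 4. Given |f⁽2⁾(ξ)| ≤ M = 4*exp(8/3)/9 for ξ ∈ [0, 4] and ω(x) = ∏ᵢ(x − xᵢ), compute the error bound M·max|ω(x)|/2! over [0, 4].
8*exp(8/3)/9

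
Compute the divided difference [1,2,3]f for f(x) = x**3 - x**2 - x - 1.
5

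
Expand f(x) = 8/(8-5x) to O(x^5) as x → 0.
1 + 5*x/8 + 25*x**2/64 + 125*x**3/512 + 625*x**4/4096 + O(x**5)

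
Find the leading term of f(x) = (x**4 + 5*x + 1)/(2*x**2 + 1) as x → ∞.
x**2/2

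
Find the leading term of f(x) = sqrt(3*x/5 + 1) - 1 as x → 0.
3*x/10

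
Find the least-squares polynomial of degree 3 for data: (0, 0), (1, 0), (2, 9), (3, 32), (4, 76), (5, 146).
-1/63 + (-430/189)x + (25/18)x² + (53/54)x³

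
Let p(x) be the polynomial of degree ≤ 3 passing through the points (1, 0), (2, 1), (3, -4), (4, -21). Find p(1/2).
-7/8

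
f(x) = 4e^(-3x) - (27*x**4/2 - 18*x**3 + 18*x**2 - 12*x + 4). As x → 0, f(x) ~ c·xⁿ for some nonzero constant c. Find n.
5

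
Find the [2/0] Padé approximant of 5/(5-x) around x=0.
x**2/25 + x/5 + 1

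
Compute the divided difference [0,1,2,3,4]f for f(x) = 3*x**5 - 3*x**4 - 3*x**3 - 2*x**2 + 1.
27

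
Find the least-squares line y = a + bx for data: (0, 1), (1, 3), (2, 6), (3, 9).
a = 7/10, b = 27/10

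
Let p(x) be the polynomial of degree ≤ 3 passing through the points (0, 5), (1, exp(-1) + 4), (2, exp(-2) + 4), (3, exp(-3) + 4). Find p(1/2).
(-5*e + 1 + 15*exp(2) + 69*exp(3))*exp(-3)/16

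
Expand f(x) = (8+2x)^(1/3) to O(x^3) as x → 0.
2 + x/6 - x**2/72 + O(x**3)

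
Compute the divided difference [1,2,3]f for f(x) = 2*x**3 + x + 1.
12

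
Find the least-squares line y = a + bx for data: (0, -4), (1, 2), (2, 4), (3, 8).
a = -16/5, b = 19/5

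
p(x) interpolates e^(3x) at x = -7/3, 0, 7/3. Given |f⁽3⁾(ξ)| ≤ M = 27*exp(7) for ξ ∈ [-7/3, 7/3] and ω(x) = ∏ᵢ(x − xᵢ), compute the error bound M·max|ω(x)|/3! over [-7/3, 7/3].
343*sqrt(3)*exp(7)/27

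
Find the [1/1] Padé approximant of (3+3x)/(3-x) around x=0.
(x + 1)/(1 - x/3)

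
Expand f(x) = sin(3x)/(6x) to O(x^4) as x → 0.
1/2 - 3*x**2/4 + O(x**4)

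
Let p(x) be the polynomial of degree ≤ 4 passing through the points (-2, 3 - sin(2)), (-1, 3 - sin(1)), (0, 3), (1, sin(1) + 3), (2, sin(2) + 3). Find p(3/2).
5*sin(2)/16 + 7*sin(1)/8 + 3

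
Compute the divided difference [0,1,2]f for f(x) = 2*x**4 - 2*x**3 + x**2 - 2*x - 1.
9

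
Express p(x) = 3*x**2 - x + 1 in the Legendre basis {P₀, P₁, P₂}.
(2)P₀ - P₁ + (2)P₂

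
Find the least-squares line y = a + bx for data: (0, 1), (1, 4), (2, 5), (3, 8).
a = 6/5, b = 11/5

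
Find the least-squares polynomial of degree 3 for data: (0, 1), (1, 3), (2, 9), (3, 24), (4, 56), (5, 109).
127/126 + (1643/756)x + (-73/63)x² + (109/108)x³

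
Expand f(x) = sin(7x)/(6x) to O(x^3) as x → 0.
7/6 - 343*x**2/36 + O(x**3)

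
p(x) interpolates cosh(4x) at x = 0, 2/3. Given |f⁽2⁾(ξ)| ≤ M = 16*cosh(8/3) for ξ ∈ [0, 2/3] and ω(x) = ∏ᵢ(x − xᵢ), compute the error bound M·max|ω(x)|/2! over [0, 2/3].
8*cosh(8/3)/9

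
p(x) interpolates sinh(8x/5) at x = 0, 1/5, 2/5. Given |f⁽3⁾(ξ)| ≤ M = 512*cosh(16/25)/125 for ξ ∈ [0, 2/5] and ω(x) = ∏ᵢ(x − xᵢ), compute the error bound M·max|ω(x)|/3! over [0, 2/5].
512*sqrt(3)*cosh(16/25)/421875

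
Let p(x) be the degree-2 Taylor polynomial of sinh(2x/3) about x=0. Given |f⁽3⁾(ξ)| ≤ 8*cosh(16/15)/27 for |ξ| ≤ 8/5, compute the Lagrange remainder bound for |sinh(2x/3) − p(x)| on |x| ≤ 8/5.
2048*cosh(16/15)/10125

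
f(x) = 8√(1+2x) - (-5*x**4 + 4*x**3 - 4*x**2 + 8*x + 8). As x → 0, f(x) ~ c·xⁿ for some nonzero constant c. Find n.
5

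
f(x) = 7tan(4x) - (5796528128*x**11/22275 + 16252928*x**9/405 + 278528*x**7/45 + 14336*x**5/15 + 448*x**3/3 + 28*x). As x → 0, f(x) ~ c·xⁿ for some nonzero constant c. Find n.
13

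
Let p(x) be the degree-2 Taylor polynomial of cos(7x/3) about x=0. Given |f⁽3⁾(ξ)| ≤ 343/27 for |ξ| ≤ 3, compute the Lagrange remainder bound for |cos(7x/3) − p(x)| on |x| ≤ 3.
343/6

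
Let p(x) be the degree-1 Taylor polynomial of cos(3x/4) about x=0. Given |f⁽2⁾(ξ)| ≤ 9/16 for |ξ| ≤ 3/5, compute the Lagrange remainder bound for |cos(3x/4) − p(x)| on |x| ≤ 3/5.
81/800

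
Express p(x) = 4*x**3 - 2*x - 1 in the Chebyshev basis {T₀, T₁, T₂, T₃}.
-T₀ + T₁ + T₃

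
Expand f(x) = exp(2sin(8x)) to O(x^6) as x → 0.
1 + 16*x + 128*x**2 + 512*x**3 - 188416*x**5/15 + O(x**6)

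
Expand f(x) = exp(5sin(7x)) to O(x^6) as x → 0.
1 + 35*x + 1225*x**2/2 + 6860*x**3 + 420175*x**4/8 + 789929*x**5/3 + O(x**6)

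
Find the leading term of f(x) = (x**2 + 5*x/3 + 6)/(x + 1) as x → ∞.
x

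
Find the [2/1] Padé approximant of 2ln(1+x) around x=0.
x*(x + 6)/(3*(2*x/3 + 1))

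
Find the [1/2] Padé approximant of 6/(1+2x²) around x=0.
6/(2*x**2 + 1)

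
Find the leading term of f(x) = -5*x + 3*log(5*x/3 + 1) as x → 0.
-25*x**2/6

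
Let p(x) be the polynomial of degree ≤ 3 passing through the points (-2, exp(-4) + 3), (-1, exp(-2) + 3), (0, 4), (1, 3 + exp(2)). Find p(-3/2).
(5 + 15*exp(2) + (exp(2) + 43)*exp(4))*exp(-4)/16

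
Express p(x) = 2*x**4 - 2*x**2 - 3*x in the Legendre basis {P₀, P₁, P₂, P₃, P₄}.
(-4/15)P₀ + (-3)P₁ + (-4/21)P₂ + (16/35)P₄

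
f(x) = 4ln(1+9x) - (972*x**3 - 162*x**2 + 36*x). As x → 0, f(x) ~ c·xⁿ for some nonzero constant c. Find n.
4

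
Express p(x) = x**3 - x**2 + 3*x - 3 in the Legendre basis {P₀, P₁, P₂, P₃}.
(-10/3)P₀ + (18/5)P₁ + (-2/3)P₂ + (2/5)P₃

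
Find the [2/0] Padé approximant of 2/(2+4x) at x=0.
4*x**2 - 2*x + 1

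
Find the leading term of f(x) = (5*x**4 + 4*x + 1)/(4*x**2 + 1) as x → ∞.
5*x**2/4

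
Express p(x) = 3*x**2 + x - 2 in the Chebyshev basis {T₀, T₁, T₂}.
(-1/2)T₀ + T₁ + (3/2)T₂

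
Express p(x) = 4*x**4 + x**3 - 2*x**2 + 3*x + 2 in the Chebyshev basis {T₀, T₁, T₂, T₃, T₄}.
(5/2)T₀ + (15/4)T₁ + T₂ + (1/4)T₃ + (1/2)T₄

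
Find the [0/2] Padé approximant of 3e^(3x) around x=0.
3/(9*x**2/2 - 3*x + 1)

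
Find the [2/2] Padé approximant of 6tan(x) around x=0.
6*x/(1 - x**2/3)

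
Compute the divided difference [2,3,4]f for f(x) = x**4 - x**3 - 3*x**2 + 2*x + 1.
43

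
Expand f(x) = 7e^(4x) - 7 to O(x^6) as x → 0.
28*x + 56*x**2 + 224*x**3/3 + 224*x**4/3 + 896*x**5/15 + O(x**6)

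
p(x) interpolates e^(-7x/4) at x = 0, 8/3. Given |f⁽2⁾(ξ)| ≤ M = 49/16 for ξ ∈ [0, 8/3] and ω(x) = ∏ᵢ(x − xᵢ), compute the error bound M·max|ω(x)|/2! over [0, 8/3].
49/18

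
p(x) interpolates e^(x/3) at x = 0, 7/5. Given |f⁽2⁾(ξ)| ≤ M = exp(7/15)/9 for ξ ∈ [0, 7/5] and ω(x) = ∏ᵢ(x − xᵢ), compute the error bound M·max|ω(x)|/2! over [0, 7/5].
49*exp(7/15)/1800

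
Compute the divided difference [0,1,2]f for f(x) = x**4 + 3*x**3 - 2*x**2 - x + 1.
14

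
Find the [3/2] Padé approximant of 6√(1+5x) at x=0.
(375*x**3/16 + 675*x**2/8 + 45*x + 6)/(75*x**2/16 + 5*x + 1)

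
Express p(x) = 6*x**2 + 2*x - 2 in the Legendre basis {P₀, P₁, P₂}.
(2)P₁ + (4)P₂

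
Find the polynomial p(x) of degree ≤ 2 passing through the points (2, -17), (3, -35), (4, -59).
-3*x**2 - 3*x + 1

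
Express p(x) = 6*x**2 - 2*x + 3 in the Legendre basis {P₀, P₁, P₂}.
(5)P₀ + (-2)P₁ + (4)P₂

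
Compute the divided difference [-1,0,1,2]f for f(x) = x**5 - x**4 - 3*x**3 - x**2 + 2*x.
0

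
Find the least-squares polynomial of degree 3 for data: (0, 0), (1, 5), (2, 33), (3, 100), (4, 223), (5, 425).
-29/126 + (1079/756)x + (25/18)x² + (331/108)x³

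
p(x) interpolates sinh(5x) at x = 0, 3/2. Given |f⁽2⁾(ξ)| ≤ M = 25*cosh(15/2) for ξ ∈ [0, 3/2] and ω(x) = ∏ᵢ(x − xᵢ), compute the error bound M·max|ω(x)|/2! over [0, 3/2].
225*cosh(15/2)/32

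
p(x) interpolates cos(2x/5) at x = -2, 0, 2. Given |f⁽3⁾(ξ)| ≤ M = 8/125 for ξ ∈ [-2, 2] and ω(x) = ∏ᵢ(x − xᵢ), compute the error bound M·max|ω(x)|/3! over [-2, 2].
64*sqrt(3)/3375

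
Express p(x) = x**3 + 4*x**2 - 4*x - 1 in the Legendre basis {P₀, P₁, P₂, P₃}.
(1/3)P₀ + (-17/5)P₁ + (8/3)P₂ + (2/5)P₃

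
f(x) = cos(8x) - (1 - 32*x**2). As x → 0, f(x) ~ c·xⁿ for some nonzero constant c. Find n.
4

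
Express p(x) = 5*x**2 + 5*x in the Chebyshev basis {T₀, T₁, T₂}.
(5/2)T₀ + (5)T₁ + (5/2)T₂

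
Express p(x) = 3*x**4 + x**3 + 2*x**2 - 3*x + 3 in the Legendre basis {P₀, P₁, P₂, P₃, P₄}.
(64/15)P₀ + (-12/5)P₁ + (64/21)P₂ + (2/5)P₃ + (24/35)P₄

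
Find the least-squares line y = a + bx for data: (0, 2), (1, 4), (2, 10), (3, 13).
a = 7/5, b = 39/10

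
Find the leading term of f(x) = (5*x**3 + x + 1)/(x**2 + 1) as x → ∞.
5*x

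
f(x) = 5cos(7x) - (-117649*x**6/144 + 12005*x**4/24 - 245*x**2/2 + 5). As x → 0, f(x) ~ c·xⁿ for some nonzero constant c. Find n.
8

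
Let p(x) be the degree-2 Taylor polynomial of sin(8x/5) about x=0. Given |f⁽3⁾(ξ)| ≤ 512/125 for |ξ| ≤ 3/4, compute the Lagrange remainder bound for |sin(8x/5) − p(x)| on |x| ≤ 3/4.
36/125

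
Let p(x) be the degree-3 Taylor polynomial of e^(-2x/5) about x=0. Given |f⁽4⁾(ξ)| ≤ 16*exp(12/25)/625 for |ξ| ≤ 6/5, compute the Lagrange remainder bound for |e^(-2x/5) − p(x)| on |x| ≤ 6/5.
864*exp(12/25)/390625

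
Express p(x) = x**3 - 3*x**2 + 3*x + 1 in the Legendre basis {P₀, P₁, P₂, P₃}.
(18/5)P₁ + (-2)P₂ + (2/5)P₃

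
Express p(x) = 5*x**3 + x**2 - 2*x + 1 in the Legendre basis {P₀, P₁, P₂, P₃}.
(4/3)P₀ + P₁ + (2/3)P₂ + (2)P₃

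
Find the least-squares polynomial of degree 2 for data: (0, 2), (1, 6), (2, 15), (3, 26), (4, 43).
2 + (11/5)x + (2)x²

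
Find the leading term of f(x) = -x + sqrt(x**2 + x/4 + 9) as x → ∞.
1/8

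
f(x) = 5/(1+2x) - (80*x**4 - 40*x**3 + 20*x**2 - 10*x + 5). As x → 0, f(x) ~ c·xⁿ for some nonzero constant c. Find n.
5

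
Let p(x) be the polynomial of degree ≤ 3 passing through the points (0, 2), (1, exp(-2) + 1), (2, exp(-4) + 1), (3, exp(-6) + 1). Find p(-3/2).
(-189*exp(4) - 35 + 135*exp(2) + 121*exp(6))*exp(-6)/16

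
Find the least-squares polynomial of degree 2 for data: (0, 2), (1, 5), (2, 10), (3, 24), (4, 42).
83/35 + (-87/70)x + (39/14)x²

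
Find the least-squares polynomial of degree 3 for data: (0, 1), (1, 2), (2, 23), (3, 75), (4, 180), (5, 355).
13/18 + (-211/756)x + (-103/252)x² + (79/27)x³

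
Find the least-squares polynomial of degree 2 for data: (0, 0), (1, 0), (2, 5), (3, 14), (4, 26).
-1/5 + (-7/5)x + (2)x²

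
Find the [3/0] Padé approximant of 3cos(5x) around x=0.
3 - 75*x**2/2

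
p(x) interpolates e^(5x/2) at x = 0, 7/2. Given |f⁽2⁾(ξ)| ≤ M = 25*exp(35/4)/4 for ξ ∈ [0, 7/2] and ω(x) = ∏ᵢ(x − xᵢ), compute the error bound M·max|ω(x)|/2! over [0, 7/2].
1225*exp(35/4)/128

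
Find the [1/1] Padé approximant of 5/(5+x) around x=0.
1/(x/5 + 1)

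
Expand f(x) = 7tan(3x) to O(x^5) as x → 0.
21*x + 63*x**3 + O(x**5)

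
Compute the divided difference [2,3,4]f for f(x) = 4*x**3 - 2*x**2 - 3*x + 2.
34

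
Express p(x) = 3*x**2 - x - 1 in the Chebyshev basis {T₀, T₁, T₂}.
(1/2)T₀ - T₁ + (3/2)T₂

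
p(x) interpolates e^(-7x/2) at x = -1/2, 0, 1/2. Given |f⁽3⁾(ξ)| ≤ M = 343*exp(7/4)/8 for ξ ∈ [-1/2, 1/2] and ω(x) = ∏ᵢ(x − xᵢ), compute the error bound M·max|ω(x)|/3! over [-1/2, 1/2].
343*sqrt(3)*exp(7/4)/1728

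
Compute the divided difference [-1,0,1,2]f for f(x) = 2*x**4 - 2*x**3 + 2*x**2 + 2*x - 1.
2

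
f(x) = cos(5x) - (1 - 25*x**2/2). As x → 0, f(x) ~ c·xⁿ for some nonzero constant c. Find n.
4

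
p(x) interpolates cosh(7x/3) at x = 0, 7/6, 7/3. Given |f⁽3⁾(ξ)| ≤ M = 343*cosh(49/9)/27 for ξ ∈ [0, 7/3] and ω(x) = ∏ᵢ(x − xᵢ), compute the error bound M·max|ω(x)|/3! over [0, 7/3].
117649*sqrt(3)*cosh(49/9)/157464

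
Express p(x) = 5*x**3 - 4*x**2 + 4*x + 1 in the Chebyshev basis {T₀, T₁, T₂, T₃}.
-T₀ + (31/4)T₁ + (-2)T₂ + (5/4)T₃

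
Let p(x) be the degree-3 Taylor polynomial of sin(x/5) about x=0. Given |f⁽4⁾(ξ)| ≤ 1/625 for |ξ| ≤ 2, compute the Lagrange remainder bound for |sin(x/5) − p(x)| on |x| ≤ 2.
2/1875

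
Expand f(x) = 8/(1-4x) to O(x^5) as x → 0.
8 + 32*x + 128*x**2 + 512*x**3 + 2048*x**4 + O(x**5)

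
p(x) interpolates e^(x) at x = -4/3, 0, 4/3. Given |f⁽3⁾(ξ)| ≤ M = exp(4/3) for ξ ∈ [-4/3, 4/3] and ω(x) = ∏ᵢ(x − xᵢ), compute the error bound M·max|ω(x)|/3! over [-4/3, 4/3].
64*sqrt(3)*exp(4/3)/729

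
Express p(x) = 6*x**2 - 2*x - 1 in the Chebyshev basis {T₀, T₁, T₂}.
(2)T₀ + (-2)T₁ + (3)T₂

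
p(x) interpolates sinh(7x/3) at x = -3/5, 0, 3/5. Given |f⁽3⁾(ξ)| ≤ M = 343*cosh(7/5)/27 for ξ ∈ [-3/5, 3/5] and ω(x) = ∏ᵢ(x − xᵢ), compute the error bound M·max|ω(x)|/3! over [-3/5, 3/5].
343*sqrt(3)*cosh(7/5)/3375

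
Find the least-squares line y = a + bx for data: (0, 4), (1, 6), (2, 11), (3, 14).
a = 7/2, b = 7/2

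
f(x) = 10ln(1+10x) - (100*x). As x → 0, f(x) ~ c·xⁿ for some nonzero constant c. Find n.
2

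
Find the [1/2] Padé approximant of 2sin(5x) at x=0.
10*x/(25*x**2/6 + 1)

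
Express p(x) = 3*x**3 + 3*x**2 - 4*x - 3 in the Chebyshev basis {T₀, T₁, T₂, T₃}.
(-3/2)T₀ + (-7/4)T₁ + (3/2)T₂ + (3/4)T₃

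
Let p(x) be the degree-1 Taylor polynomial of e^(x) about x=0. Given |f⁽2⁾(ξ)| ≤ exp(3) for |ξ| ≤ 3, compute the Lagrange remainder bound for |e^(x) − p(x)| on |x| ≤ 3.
9*exp(3)/2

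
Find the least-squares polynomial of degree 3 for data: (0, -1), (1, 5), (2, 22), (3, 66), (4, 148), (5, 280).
-5/6 + (785/252)x + (5/84)x² + (19/9)x³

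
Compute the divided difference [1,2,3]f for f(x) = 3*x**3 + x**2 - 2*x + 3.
19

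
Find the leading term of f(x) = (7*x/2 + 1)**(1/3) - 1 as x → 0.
7*x/6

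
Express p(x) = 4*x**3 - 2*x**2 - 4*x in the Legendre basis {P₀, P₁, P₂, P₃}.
(-2/3)P₀ + (-8/5)P₁ + (-4/3)P₂ + (8/5)P₃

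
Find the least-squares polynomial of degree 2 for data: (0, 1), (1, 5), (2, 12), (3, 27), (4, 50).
11/7 + (-8/7)x + (23/7)x²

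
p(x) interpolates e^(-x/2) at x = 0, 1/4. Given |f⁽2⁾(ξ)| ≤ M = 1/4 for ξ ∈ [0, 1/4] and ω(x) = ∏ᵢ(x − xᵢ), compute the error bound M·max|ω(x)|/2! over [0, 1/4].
1/512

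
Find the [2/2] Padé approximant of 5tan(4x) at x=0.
20*x/(1 - 16*x**2/3)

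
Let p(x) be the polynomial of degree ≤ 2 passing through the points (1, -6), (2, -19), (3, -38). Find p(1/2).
-7/4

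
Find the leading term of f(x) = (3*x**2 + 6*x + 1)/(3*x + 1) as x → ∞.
x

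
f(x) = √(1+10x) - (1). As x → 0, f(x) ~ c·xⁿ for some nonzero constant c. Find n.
1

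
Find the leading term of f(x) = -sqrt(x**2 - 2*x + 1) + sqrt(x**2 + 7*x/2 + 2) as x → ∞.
11/4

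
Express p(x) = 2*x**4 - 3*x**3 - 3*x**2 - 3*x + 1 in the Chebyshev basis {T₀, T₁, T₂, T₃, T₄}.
(1/4)T₀ + (-21/4)T₁ + (-1/2)T₂ + (-3/4)T₃ + (1/4)T₄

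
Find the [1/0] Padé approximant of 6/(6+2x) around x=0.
1 - x/3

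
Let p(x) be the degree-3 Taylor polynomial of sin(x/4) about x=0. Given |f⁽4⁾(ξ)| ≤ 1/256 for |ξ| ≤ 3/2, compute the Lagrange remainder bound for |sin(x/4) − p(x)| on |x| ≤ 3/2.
27/32768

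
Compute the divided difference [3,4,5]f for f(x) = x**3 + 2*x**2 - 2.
14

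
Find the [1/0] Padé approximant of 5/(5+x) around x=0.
1 - x/5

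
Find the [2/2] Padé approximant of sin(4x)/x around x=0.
(4 - 112*x**2/15)/(4*x**2/5 + 1)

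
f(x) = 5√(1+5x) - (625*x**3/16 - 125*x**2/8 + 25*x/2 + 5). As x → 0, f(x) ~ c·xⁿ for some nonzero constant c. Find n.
4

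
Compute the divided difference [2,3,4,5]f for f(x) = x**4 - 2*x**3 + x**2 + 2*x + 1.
12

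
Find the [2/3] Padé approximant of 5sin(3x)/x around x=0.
(15 - 63*x**2/4)/(9*x**2/20 + 1)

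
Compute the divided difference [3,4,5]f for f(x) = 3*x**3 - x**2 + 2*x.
35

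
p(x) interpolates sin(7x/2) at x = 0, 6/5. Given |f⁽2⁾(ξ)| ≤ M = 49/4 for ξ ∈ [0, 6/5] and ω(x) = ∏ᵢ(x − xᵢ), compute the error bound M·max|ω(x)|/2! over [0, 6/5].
441/200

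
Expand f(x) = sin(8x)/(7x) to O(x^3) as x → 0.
8/7 - 256*x**2/21 + O(x**3)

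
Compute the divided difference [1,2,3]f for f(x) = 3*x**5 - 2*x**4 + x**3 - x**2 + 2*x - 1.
225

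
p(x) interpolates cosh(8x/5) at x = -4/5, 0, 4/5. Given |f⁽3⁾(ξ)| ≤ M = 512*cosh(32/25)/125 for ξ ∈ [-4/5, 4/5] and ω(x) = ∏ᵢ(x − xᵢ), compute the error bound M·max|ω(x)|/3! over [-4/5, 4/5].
32768*sqrt(3)*cosh(32/25)/421875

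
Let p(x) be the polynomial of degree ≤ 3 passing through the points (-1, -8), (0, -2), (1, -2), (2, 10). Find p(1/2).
-19/8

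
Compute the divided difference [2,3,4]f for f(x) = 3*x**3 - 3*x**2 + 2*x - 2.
24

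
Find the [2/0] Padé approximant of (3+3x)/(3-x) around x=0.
4*x**2/9 + 4*x/3 + 1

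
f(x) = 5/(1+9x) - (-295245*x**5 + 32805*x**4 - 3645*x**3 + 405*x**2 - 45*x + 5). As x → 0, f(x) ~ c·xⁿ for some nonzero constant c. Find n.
6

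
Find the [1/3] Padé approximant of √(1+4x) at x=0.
(7*x/2 + 1)/(x**3 - x**2 + 3*x/2 + 1)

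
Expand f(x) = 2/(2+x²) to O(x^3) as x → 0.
1 - x**2/2 + O(x**3)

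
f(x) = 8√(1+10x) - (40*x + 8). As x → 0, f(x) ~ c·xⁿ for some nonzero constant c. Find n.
2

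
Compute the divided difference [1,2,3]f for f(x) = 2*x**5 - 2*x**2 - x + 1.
178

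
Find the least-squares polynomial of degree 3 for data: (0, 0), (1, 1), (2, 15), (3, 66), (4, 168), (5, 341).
13/63 + (-305/189)x + (-89/63)x² + (83/27)x³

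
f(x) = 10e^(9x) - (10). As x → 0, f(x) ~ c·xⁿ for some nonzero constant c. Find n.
1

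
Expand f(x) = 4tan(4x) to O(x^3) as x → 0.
16*x + O(x**3)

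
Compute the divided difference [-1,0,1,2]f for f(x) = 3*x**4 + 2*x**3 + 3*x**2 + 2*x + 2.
8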